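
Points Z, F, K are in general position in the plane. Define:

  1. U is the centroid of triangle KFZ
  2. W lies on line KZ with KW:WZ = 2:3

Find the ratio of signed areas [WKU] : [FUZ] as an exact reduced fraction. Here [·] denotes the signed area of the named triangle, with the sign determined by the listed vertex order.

Set Z = (0, 0), F = (1, 0), K = (0, 1); any affine frame gives the same invariant.
1. U is the centroid of triangle KFZ ⇒ U = (1/3, 1/3)
2. W lies on line KZ with KW:WZ = 2:3 ⇒ W = (0, 3/5)
2·[WKU] = -2/15, 2·[FUZ] = 1/3
[WKU]:[FUZ] = -2/15:1/3 = -2/5

[WKU]:[FUZ] = -2/5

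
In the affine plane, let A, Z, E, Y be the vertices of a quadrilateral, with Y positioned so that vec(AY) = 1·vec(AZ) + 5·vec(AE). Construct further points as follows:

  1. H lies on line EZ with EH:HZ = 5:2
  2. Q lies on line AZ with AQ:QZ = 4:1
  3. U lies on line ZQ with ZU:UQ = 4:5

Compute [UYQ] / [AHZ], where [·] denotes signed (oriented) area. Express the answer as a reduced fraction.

[UYQ]:[AHZ] = -35/18

Assign A = (0, 0), Z = (1, 0), E = (0, 1), Y = (1, 5) — the answer is frame-independent, so this choice is without loss of generality.
1. H lies on line EZ with EH:HZ = 5:2 ⇒ H = (5/7, 2/7)
2. Q lies on line AZ with AQ:QZ = 4:1 ⇒ Q = (4/5, 0)
3. U lies on line ZQ with ZU:UQ = 4:5 ⇒ U = (41/45, 0)
2·[UYQ] = 5/9, 2·[AHZ] = -2/7
[UYQ]:[AHZ] = 5/9:-2/7 = -35/18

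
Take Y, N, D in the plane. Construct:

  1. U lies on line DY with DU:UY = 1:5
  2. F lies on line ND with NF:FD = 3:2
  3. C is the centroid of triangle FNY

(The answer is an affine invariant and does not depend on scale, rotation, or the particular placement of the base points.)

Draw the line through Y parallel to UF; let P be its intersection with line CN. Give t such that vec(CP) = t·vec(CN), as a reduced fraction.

Assign Y = (0, 0), N = (1, 0), D = (0, 1) — the answer is frame-independent, so this choice is without loss of generality.
1. U lies on line DY with DU:UY = 1:5 ⇒ U = (0, 5/6)
2. F lies on line ND with NF:FD = 3:2 ⇒ F = (2/5, 3/5)
3. C is the centroid of triangle FNY ⇒ C = (7/15, 1/5)
through Y parallel to UF: direction (2/5, -7/30); meets CN at P = (-9/5, 21/20)
P = C + t·(N−C) with t = -17/4

t = -17/4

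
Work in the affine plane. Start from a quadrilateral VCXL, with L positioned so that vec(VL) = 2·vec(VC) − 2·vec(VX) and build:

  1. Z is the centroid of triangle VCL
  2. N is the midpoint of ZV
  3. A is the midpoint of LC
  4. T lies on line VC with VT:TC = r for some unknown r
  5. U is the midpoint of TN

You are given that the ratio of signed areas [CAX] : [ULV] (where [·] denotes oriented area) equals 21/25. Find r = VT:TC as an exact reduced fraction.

r = 3/4

Choose coordinates V = (0, 0), C = (1, 0), X = (0, 1), L = (2, -2).
1. Z is the centroid of triangle VCL ⇒ Z = (1, -2/3)
2. N is the midpoint of ZV ⇒ N = (1/2, -1/3)
3. A is the midpoint of LC ⇒ A = (3/2, -1)
4. With VT:TC = r, write λ = r/(r+1) so T = V + λ·(C−V); T is affine-linear in λ
5. U is the midpoint of TN ⇒ U is an affine combination of earlier points and hence also affine-linear in λ
Every point depending on T is an affine combination of T and λ-independent points, so each such coordinate is linear in λ; the λ² term in each signed area is a multiple of (C−V)×(C−V) = 0, so 2·[CAX] and 2·[ULV] are each linear in λ. Evaluating at λ=0 and λ=1:
  2·[CAX] = -1/2,   2·[ULV] = −λ − 1/6
So [CAX]:[ULV] = (-1/2) / (−λ − 1/6). Setting this equal to 21/25:
  -1/2 = 21/25·(−λ − 1/6)  ⇒  λ = 3/7
Then r = λ/(1−λ) = (3/7)/(4/7) = 3/4. Check: with r = 3/4, T = (3/7, 0) and [CAX]:[ULV] = 21/25 as required.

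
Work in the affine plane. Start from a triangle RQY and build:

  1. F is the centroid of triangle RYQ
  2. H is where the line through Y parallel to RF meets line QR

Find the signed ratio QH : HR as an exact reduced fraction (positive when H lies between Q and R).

Assign R = (0, 0), Q = (1, 0), Y = (0, 1) — the answer is frame-independent, so this choice is without loss of generality.
1. F is the centroid of triangle RYQ ⇒ F = (1/3, 1/3)
2. H is where the line through Y parallel to RF meets line QR ⇒ H = (-1, 0)
H = Q + t·(R−Q) with t = 2, so QH:HR = t:(1−t) = 2:-1

QH:HR = -2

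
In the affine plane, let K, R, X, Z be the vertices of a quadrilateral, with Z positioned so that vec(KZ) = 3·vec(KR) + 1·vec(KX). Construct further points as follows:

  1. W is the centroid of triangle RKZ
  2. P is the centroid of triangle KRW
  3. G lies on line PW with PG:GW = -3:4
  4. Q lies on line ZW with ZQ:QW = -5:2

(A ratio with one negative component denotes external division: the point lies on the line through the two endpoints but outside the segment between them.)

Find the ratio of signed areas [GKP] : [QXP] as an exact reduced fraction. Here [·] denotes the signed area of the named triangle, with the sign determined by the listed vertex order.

[GKP]:[QXP] = 1/2

Set K = (0, 0), R = (1, 0), X = (0, 1), Z = (3, 1); any affine frame gives the same invariant.
1. W is the centroid of triangle RKZ ⇒ W = (4/3, 1/3)
2. P is the centroid of triangle KRW ⇒ P = (7/9, 1/9)
3. G lies on line PW with PG:GW = -3:4 ⇒ G = (-8/9, -5/9)
4. Q lies on line ZW with ZQ:QW = -5:2 ⇒ Q = (2/9, -1/9)
2·[GKP] = -1/3, 2·[QXP] = -2/3
[GKP]:[QXP] = -1/3:-2/3 = 1/2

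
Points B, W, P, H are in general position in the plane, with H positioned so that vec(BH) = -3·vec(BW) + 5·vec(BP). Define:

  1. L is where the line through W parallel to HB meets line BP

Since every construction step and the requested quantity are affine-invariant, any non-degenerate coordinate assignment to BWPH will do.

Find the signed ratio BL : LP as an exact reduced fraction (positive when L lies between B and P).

Assign B = (0, 0), W = (1, 0), P = (0, 1), H = (-3, 5) — the answer is frame-independent, so this choice is without loss of generality.
1. L is where the line through W parallel to HB meets line BP ⇒ L = (0, 5/3)
L = B + t·(P−B) with t = 5/3, so BL:LP = t:(1−t) = 5/3:-2/3

BL:LP = -5/2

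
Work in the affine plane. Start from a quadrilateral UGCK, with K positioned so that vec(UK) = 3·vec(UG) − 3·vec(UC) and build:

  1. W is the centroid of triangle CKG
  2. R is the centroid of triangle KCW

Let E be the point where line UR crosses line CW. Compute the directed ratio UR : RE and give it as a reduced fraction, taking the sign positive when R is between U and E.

UR:RE = 11

Assign U = (0, 0), G = (1, 0), C = (0, 1), K = (3, -3) — the answer is frame-independent, so this choice is without loss of generality.
1. W is the centroid of triangle CKG ⇒ W = (4/3, -2/3)
2. R is the centroid of triangle KCW ⇒ R = (13/9, -8/9)
line UR meets CW at E = (52/33, -32/33)
R = U + t·(E−U) with t = 11/12, so UR:RE = 11/12:1/12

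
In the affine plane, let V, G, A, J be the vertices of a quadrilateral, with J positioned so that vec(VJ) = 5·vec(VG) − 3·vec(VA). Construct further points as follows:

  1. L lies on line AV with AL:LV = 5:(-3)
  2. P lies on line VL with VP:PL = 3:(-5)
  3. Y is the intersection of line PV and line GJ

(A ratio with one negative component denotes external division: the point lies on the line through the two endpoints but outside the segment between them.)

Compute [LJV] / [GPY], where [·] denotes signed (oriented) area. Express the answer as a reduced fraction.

[LJV]:[GPY] = 5

Choose coordinates V = (0, 0), G = (1, 0), A = (0, 1), J = (5, -3).
1. L lies on line AV with AL:LV = 5:(-3) ⇒ L = (0, -3/2)
2. P lies on line VL with VP:PL = 3:(-5) ⇒ P = (0, 9/4)
3. Y is the intersection of line PV and line GJ ⇒ Y = (0, 3/4)
2·[LJV] = 15/2, 2·[GPY] = 3/2
[LJV]:[GPY] = 15/2:3/2 = 5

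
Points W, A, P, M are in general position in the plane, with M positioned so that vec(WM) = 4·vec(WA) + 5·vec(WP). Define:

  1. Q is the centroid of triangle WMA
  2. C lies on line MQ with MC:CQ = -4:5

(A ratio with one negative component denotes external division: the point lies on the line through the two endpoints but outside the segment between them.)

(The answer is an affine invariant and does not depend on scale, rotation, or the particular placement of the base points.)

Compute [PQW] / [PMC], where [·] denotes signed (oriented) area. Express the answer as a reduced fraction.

Assign W = (0, 0), A = (1, 0), P = (0, 1), M = (4, 5) — the answer is frame-independent, so this choice is without loss of generality.
1. Q is the centroid of triangle WMA ⇒ Q = (5/3, 5/3)
2. C lies on line MQ with MC:CQ = -4:5 ⇒ C = (40/3, 55/3)
2·[PQW] = -5/3, 2·[PMC] = 16
[PQW]:[PMC] = -5/3:16 = -5/48

[PQW]:[PMC] = -5/48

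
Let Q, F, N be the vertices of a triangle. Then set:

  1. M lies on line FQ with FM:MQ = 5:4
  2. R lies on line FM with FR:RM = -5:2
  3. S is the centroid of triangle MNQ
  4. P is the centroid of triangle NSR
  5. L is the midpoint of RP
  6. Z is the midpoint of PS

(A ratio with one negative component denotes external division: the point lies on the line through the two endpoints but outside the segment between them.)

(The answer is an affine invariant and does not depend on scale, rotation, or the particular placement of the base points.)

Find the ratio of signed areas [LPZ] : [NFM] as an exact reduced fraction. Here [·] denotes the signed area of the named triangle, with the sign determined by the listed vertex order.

[LPZ]:[NFM] = 2/135

Work in coordinates with Q = (0, 0), F = (1, 0), N = (0, 1).
1. M lies on line FQ with FM:MQ = 5:4 ⇒ M = (4/9, 0)
2. R lies on line FM with FR:RM = -5:2 ⇒ R = (2/27, 0)
3. S is the centroid of triangle MNQ ⇒ S = (4/27, 1/3)
4. P is the centroid of triangle NSR ⇒ P = (2/27, 4/9)
5. L is the midpoint of RP ⇒ L = (2/27, 2/9)
6. Z is the midpoint of PS ⇒ Z = (1/9, 7/18)
2·[LPZ] = -2/243, 2·[NFM] = -5/9
[LPZ]:[NFM] = -2/243:-5/9 = 2/135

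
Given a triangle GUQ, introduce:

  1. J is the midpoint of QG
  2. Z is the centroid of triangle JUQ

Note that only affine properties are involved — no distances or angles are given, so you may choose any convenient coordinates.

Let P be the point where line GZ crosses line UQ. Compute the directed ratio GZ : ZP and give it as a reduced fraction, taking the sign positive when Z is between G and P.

Work in coordinates with G = (0, 0), U = (1, 0), Q = (0, 1).
1. J is the midpoint of QG ⇒ J = (0, 1/2)
2. Z is the centroid of triangle JUQ ⇒ Z = (1/3, 1/2)
line GZ meets UQ at P = (2/5, 3/5)
Z = G + t·(P−G) with t = 5/6, so GZ:ZP = 5/6:1/6

GZ:ZP = 5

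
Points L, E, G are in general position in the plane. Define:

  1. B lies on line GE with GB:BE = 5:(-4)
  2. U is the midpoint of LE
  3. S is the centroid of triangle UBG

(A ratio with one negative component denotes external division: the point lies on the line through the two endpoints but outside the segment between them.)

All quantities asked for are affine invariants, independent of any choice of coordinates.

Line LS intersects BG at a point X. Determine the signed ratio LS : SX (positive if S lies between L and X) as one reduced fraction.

LS:SX = 5

Work in coordinates with L = (0, 0), E = (1, 0), G = (0, 1).
1. B lies on line GE with GB:BE = 5:(-4) ⇒ B = (5, -4)
2. U is the midpoint of LE ⇒ U = (1/2, 0)
3. S is the centroid of triangle UBG ⇒ S = (11/6, -1)
line LS meets BG at X = (11/5, -6/5)
S = L + t·(X−L) with t = 5/6, so LS:SX = 5/6:1/6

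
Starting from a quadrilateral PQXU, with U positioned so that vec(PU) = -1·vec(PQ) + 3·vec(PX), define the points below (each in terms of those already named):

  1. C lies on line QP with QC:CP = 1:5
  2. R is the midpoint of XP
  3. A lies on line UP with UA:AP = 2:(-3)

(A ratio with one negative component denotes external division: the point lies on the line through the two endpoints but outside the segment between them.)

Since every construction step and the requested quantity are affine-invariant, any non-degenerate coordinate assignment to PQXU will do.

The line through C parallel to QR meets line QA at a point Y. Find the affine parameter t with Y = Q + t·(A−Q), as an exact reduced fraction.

Work in coordinates with P = (0, 0), Q = (1, 0), X = (0, 1), U = (-1, 3).
1. C lies on line QP with QC:CP = 1:5 ⇒ C = (5/6, 0)
2. R is the midpoint of XP ⇒ R = (0, 1/2)
3. A lies on line UP with UA:AP = 2:(-3) ⇒ A = (-3, 9)
through C parallel to QR: direction (-1, 1/2); meets QA at Y = (22/21, -3/28)
Y = Q + t·(A−Q) with t = -1/84

t = -1/84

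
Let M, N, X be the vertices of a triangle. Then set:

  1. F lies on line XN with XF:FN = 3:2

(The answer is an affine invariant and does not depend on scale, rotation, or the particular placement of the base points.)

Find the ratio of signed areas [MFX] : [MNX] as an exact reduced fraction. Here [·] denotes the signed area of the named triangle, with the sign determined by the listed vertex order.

Set M = (0, 0), N = (1, 0), X = (0, 1); any affine frame gives the same invariant.
1. F lies on line XN with XF:FN = 3:2 ⇒ F = (3/5, 2/5)
2·[MFX] = 3/5, 2·[MNX] = 1
[MFX]:[MNX] = 3/5:1 = 3/5

[MFX]:[MNX] = 3/5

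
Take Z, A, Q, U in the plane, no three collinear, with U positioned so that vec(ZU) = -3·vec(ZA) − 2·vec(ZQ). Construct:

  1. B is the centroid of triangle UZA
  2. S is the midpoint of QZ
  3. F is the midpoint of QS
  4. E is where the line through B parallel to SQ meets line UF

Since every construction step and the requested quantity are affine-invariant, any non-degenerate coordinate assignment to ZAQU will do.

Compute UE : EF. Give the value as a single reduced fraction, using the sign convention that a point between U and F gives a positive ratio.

Choose coordinates Z = (0, 0), A = (1, 0), Q = (0, 1), U = (-3, -2).
1. B is the centroid of triangle UZA ⇒ B = (-2/3, -2/3)
2. S is the midpoint of QZ ⇒ S = (0, 1/2)
3. F is the midpoint of QS ⇒ F = (0, 3/4)
4. E is where the line through B parallel to SQ meets line UF ⇒ E = (-2/3, 5/36)
E = U + t·(F−U) with t = 7/9, so UE:EF = t:(1−t) = 7/9:2/9

UE:EF = 7/2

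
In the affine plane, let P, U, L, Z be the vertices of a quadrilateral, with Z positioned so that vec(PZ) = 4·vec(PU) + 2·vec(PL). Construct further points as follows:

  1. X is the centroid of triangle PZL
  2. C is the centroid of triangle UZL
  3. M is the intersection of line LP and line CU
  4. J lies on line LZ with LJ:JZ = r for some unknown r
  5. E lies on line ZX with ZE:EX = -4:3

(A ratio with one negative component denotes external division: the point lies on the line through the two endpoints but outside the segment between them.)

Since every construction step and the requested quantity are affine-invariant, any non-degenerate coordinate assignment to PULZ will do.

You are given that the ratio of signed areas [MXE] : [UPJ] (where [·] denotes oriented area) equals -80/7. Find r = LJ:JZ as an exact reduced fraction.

r = 2/3

Work in coordinates with P = (0, 0), U = (1, 0), L = (0, 1), Z = (4, 2).
1. X is the centroid of triangle PZL ⇒ X = (4/3, 1)
2. C is the centroid of triangle UZL ⇒ C = (5/3, 1)
3. M is the intersection of line LP and line CU ⇒ M = (0, -3/2)
4. With LJ:JZ = r, write λ = r/(r+1) so J = L + λ·(Z−L); J is affine-linear in λ
5. E lies on line ZX with ZE:EX = -4:3 ⇒ E = (-20/3, -2)
Every point depending on J is an affine combination of J and λ-independent points, so each such coordinate is linear in λ; the λ² term in each signed area is a multiple of (Z−L)×(Z−L) = 0, so 2·[MXE] and 2·[UPJ] are each linear in λ. Evaluating at λ=0 and λ=1:
  2·[MXE] = 16,   2·[UPJ] = −λ − 1
So [MXE]:[UPJ] = (16) / (−λ − 1). Setting this equal to -80/7:
  16 = -80/7·(−λ − 1)  ⇒  λ = 2/5
Then r = λ/(1−λ) = (2/5)/(3/5) = 2/3. Check: with r = 2/3, J = (8/5, 7/5) and [MXE]:[UPJ] = -80/7 as required.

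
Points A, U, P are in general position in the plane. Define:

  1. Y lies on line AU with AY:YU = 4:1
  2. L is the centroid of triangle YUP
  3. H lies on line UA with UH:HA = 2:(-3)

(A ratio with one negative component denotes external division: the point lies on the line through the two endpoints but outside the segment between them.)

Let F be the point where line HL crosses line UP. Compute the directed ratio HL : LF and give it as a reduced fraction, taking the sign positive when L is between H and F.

HL:LF = -31

Work in coordinates with A = (0, 0), U = (1, 0), P = (0, 1).
1. Y lies on line AU with AY:YU = 4:1 ⇒ Y = (4/5, 0)
2. L is the centroid of triangle YUP ⇒ L = (3/5, 1/3)
3. H lies on line UA with UH:HA = 2:(-3) ⇒ H = (3, 0)
line HL meets UP at F = (21/31, 10/31)
L = H + t·(F−H) with t = 31/30, so HL:LF = 31/30:-1/30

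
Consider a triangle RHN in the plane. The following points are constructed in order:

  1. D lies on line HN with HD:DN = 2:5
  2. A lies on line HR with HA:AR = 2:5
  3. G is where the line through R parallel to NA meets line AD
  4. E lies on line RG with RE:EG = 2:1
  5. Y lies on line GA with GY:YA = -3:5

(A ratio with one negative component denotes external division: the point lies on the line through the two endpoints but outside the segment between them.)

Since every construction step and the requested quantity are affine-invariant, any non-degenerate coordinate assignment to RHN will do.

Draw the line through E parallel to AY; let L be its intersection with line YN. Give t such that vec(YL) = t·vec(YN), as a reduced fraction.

Set R = (0, 0), H = (1, 0), N = (0, 1); any affine frame gives the same invariant.
1. D lies on line HN with HD:DN = 2:5 ⇒ D = (5/7, 2/7)
2. A lies on line HR with HA:AR = 2:5 ⇒ A = (5/7, 0)
3. G is where the line through R parallel to NA meets line AD ⇒ G = (5/7, -1)
4. E lies on line RG with RE:EG = 2:1 ⇒ E = (10/21, -2/3)
5. Y lies on line GA with GY:YA = -3:5 ⇒ Y = (5/7, -5/2)
through E parallel to AY: direction (0, -5/2); meets YN at L = (10/21, -4/3)
L = Y + t·(N−Y) with t = 1/3

t = 1/3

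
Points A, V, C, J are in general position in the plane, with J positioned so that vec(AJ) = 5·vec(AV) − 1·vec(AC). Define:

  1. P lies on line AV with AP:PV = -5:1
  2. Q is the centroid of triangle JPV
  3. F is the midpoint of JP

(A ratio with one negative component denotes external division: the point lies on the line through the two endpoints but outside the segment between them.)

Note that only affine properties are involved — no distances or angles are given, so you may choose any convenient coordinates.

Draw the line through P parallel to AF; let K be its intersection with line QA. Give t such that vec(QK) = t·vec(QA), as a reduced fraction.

t = -11/4

Set A = (0, 0), V = (1, 0), C = (0, 1), J = (5, -1); any affine frame gives the same invariant.
1. P lies on line AV with AP:PV = -5:1 ⇒ P = (5/4, 0)
2. Q is the centroid of triangle JPV ⇒ Q = (29/12, -1/3)
3. F is the midpoint of JP ⇒ F = (25/8, -1/2)
through P parallel to AF: direction (25/8, -1/2); meets QA at K = (145/16, -5/4)
K = Q + t·(A−Q) with t = -11/4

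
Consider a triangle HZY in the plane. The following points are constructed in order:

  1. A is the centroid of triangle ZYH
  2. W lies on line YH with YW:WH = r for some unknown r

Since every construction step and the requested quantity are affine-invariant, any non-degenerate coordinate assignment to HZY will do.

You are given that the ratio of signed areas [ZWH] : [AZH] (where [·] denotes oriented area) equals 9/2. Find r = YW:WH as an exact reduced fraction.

Work in coordinates with H = (0, 0), Z = (1, 0), Y = (0, 1).
1. A is the centroid of triangle ZYH ⇒ A = (1/3, 1/3)
2. With YW:WH = r, write λ = r/(r+1) so W = Y + λ·(H−Y); W is affine-linear in λ
Every point depending on W is an affine combination of W and λ-independent points, so each such coordinate is linear in λ; the λ² term in each signed area is a multiple of (H−Y)×(H−Y) = 0, so 2·[ZWH] and 2·[AZH] are each linear in λ. Evaluating at λ=0 and λ=1:
  2·[ZWH] = −λ + 1,   2·[AZH] = -1/3
So [ZWH]:[AZH] = (−λ + 1) / (-1/3). Setting this equal to 9/2:
  −λ + 1 = 9/2·(-1/3)  ⇒  λ = 5/2
Then r = λ/(1−λ) = (5/2)/(-3/2) = -5/3. Check: with r = -5/3, W = (0, -3/2) and [ZWH]:[AZH] = 9/2 as required.

r = -5/3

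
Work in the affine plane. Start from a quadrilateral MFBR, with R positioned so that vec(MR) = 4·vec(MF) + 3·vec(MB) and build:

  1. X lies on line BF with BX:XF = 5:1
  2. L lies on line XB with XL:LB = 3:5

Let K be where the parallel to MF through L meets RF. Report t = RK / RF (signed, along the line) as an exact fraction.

Choose coordinates M = (0, 0), F = (1, 0), B = (0, 1), R = (4, 3).
1. X lies on line BF with BX:XF = 5:1 ⇒ X = (5/6, 1/6)
2. L lies on line XB with XL:LB = 3:5 ⇒ L = (25/48, 23/48)
through L parallel to MF: direction (1, 0); meets RF at K = (71/48, 23/48)
K = R + t·(F−R) with t = 121/144

t = 121/144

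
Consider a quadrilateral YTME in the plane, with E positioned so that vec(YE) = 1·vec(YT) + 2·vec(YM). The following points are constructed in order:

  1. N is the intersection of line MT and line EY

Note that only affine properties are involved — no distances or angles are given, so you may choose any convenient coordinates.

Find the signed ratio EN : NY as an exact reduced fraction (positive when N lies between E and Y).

Assign Y = (0, 0), T = (1, 0), M = (0, 1), E = (1, 2) — the answer is frame-independent, so this choice is without loss of generality.
1. N is the intersection of line MT and line EY ⇒ N = (1/3, 2/3)
N = E + t·(Y−E) with t = 2/3, so EN:NY = t:(1−t) = 2/3:1/3

EN:NY = 2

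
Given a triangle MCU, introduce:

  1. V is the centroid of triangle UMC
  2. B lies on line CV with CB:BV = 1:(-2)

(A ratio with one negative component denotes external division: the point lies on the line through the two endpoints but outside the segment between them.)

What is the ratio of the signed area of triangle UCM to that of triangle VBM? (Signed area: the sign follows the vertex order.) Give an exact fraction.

[UCM]:[VBM] = 3/2

Work in coordinates with M = (0, 0), C = (1, 0), U = (0, 1).
1. V is the centroid of triangle UMC ⇒ V = (1/3, 1/3)
2. B lies on line CV with CB:BV = 1:(-2) ⇒ B = (5/3, -1/3)
2·[UCM] = -1, 2·[VBM] = -2/3
[UCM]:[VBM] = -1:-2/3 = 3/2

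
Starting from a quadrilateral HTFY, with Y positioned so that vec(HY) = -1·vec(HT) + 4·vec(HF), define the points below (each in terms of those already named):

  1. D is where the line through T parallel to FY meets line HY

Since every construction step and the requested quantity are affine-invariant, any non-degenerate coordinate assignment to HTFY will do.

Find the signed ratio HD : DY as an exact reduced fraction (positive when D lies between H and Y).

Work in coordinates with H = (0, 0), T = (1, 0), F = (0, 1), Y = (-1, 4).
1. D is where the line through T parallel to FY meets line HY ⇒ D = (-3, 12)
D = H + t·(Y−H) with t = 3, so HD:DY = t:(1−t) = 3:-2

HD:DY = -3/2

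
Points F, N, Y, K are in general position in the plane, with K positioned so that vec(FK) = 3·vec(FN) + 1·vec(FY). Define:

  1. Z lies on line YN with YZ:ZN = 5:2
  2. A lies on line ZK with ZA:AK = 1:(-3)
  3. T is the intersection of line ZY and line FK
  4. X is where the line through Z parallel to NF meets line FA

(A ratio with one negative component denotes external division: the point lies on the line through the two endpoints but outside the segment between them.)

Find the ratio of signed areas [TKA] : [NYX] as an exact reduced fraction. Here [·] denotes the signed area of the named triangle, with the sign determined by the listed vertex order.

Work in coordinates with F = (0, 0), N = (1, 0), Y = (0, 1), K = (3, 1).
1. Z lies on line YN with YZ:ZN = 5:2 ⇒ Z = (5/7, 2/7)
2. A lies on line ZK with ZA:AK = 1:(-3) ⇒ A = (-3/7, -1/14)
3. T is the intersection of line ZY and line FK ⇒ T = (3/4, 1/4)
4. X is where the line through Z parallel to NF meets line FA ⇒ X = (12/7, 2/7)
2·[TKA] = 9/56, 2·[NYX] = -1
[TKA]:[NYX] = 9/56:-1 = -9/56

[TKA]:[NYX] = -9/56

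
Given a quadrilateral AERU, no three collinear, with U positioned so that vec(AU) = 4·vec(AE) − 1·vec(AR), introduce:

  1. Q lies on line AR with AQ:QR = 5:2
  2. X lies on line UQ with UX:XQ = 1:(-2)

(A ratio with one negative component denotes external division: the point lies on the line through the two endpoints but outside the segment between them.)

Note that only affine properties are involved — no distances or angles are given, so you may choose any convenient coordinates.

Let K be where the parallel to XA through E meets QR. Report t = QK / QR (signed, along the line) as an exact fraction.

t = -21/16

Assign A = (0, 0), E = (1, 0), R = (0, 1), U = (4, -1) — the answer is frame-independent, so this choice is without loss of generality.
1. Q lies on line AR with AQ:QR = 5:2 ⇒ Q = (0, 5/7)
2. X lies on line UQ with UX:XQ = 1:(-2) ⇒ X = (8, -19/7)
through E parallel to XA: direction (-8, 19/7); meets QR at K = (0, 19/56)
K = Q + t·(R−Q) with t = -21/16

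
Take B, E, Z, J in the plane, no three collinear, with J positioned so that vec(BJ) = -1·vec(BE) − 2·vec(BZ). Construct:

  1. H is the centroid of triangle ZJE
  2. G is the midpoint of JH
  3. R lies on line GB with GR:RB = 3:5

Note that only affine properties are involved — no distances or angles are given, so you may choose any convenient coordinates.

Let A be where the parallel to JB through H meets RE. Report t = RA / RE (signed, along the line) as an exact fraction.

t = 11/91

Assign B = (0, 0), E = (1, 0), Z = (0, 1), J = (-1, -2) — the answer is frame-independent, so this choice is without loss of generality.
1. H is the centroid of triangle ZJE ⇒ H = (0, -1/3)
2. G is the midpoint of JH ⇒ G = (-1/2, -7/6)
3. R lies on line GB with GR:RB = 3:5 ⇒ R = (-5/16, -35/48)
through H parallel to JB: direction (1, 2); meets RE at A = (-2/13, -25/39)
A = R + t·(E−R) with t = 11/91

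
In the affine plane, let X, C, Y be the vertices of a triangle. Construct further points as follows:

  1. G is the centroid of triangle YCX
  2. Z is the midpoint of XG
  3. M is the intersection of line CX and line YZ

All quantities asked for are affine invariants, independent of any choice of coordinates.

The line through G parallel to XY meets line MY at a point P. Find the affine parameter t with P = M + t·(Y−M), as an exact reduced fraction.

Assign X = (0, 0), C = (1, 0), Y = (0, 1) — the answer is frame-independent, so this choice is without loss of generality.
1. G is the centroid of triangle YCX ⇒ G = (1/3, 1/3)
2. Z is the midpoint of XG ⇒ Z = (1/6, 1/6)
3. M is the intersection of line CX and line YZ ⇒ M = (1/5, 0)
through G parallel to XY: direction (0, 1); meets MY at P = (1/3, -2/3)
P = M + t·(Y−M) with t = -2/3

t = -2/3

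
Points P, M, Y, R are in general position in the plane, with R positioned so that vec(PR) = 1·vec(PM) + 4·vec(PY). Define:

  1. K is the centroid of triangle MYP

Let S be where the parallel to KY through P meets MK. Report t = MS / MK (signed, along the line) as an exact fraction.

t = 2

Work in coordinates with P = (0, 0), M = (1, 0), Y = (0, 1), R = (1, 4).
1. K is the centroid of triangle MYP ⇒ K = (1/3, 1/3)
through P parallel to KY: direction (-1/3, 2/3); meets MK at S = (-1/3, 2/3)
S = M + t·(K−M) with t = 2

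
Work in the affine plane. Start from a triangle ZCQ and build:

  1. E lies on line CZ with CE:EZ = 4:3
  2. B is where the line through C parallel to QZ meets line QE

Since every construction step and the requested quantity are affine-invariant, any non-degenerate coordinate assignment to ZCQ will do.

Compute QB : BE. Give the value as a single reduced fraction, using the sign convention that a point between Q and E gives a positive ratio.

Assign Z = (0, 0), C = (1, 0), Q = (0, 1) — the answer is frame-independent, so this choice is without loss of generality.
1. E lies on line CZ with CE:EZ = 4:3 ⇒ E = (3/7, 0)
2. B is where the line through C parallel to QZ meets line QE ⇒ B = (1, -4/3)
B = Q + t·(E−Q) with t = 7/3, so QB:BE = t:(1−t) = 7/3:-4/3

QB:BE = -7/4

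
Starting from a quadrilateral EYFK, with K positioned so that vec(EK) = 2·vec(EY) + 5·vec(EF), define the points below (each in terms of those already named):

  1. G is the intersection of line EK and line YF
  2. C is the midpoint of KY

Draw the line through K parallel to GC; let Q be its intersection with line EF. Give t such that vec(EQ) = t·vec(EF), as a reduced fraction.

t = 35/17

Choose coordinates E = (0, 0), Y = (1, 0), F = (0, 1), K = (2, 5).
1. G is the intersection of line EK and line YF ⇒ G = (2/7, 5/7)
2. C is the midpoint of KY ⇒ C = (3/2, 5/2)
through K parallel to GC: direction (17/14, 25/14); meets EF at Q = (0, 35/17)
Q = E + t·(F−E) with t = 35/17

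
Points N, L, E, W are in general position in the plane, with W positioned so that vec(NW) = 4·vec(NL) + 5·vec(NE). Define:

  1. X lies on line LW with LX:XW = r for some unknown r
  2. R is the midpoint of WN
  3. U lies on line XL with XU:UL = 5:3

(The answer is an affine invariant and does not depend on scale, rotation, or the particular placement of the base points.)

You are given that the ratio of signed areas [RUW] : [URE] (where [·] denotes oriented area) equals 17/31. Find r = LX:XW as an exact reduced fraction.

Work in coordinates with N = (0, 0), L = (1, 0), E = (0, 1), W = (4, 5).
1. With LX:XW = r, write λ = r/(r+1) so X = L + λ·(W−L); X is affine-linear in λ
2. R is the midpoint of WN ⇒ R = (2, 5/2)
3. U lies on line XL with XU:UL = 5:3 ⇒ U is an affine combination of earlier points and hence also affine-linear in λ
Every point depending on X is an affine combination of X and λ-independent points, so each such coordinate is linear in λ; the λ² term in each signed area is a multiple of (W−L)×(W−L) = 0, so 2·[RUW] and 2·[URE] are each linear in λ. Evaluating at λ=0 and λ=1:
  2·[RUW] = -15/16·λ + 5/2,   2·[URE] = -33/16·λ + 7/2
So [RUW]:[URE] = (-15/16·λ + 5/2) / (-33/16·λ + 7/2). Setting this equal to 17/31:
  -15/16·λ + 5/2 = 17/31·(-33/16·λ + 7/2)  ⇒  λ = -3
Then r = λ/(1−λ) = (-3)/(4) = -3/4. Check: with r = -3/4, X = (-8, -15) and [RUW]:[URE] = 17/31 as required.

r = -3/4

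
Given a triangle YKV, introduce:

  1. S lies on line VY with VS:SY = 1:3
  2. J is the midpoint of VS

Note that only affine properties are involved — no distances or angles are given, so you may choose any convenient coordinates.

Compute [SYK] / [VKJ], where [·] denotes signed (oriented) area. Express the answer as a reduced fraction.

[SYK]:[VKJ] = -6

Choose coordinates Y = (0, 0), K = (1, 0), V = (0, 1).
1. S lies on line VY with VS:SY = 1:3 ⇒ S = (0, 3/4)
2. J is the midpoint of VS ⇒ J = (0, 7/8)
2·[SYK] = 3/4, 2·[VKJ] = -1/8
[SYK]:[VKJ] = 3/4:-1/8 = -6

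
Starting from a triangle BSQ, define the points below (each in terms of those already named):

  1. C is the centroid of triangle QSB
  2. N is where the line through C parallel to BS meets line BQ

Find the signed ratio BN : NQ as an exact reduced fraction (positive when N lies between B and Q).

BN:NQ = 1/2

Choose coordinates B = (0, 0), S = (1, 0), Q = (0, 1).
1. C is the centroid of triangle QSB ⇒ C = (1/3, 1/3)
2. N is where the line through C parallel to BS meets line BQ ⇒ N = (0, 1/3)
N = B + t·(Q−B) with t = 1/3, so BN:NQ = t:(1−t) = 1/3:2/3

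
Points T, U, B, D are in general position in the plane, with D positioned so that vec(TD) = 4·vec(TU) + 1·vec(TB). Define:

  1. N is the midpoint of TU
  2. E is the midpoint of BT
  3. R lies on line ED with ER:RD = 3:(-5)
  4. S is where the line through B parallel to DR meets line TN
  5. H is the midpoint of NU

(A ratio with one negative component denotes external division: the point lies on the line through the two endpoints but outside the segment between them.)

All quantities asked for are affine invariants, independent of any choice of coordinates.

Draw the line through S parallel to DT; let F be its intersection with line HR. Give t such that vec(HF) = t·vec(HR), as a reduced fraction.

t = 35/23

Choose coordinates T = (0, 0), U = (1, 0), B = (0, 1), D = (4, 1).
1. N is the midpoint of TU ⇒ N = (1/2, 0)
2. E is the midpoint of BT ⇒ E = (0, 1/2)
3. R lies on line ED with ER:RD = 3:(-5) ⇒ R = (-6, -1/4)
4. S is where the line through B parallel to DR meets line TN ⇒ S = (-8, 0)
5. H is the midpoint of NU ⇒ H = (3/4, 0)
through S parallel to DT: direction (-4, -1); meets HR at F = (-219/23, -35/92)
F = H + t·(R−H) with t = 35/23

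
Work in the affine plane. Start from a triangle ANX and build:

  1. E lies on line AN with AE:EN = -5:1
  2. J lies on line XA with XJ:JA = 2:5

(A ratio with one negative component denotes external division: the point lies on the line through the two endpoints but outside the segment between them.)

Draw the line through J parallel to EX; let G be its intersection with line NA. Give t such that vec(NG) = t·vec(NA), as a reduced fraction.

t = 3/28

Choose coordinates A = (0, 0), N = (1, 0), X = (0, 1).
1. E lies on line AN with AE:EN = -5:1 ⇒ E = (5/4, 0)
2. J lies on line XA with XJ:JA = 2:5 ⇒ J = (0, 5/7)
through J parallel to EX: direction (-5/4, 1); meets NA at G = (25/28, 0)
G = N + t·(A−N) with t = 3/28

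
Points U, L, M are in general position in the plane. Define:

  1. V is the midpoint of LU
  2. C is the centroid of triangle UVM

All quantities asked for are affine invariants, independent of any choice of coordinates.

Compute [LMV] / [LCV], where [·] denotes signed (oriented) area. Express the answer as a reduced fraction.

Set U = (0, 0), L = (1, 0), M = (0, 1); any affine frame gives the same invariant.
1. V is the midpoint of LU ⇒ V = (1/2, 0)
2. C is the centroid of triangle UVM ⇒ C = (1/6, 1/3)
2·[LMV] = 1/2, 2·[LCV] = 1/6
[LMV]:[LCV] = 1/2:1/6 = 3

[LMV]:[LCV] = 3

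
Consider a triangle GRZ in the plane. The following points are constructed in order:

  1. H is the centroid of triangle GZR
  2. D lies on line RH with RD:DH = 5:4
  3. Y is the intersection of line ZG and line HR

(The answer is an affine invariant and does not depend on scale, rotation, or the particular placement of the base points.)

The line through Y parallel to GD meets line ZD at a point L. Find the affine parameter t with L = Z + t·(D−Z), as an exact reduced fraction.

Work in coordinates with G = (0, 0), R = (1, 0), Z = (0, 1).
1. H is the centroid of triangle GZR ⇒ H = (1/3, 1/3)
2. D lies on line RH with RD:DH = 5:4 ⇒ D = (17/27, 5/27)
3. Y is the intersection of line ZG and line HR ⇒ Y = (0, 1/2)
through Y parallel to GD: direction (17/27, 5/27); meets ZD at L = (17/54, 16/27)
L = Z + t·(D−Z) with t = 1/2

t = 1/2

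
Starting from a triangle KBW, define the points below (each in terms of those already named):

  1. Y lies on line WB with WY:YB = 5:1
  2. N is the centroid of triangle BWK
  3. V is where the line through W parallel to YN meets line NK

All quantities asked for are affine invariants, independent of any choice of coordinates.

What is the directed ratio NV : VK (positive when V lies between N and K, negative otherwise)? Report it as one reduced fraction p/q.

NV:VK = -5/9

Choose coordinates K = (0, 0), B = (1, 0), W = (0, 1).
1. Y lies on line WB with WY:YB = 5:1 ⇒ Y = (5/6, 1/6)
2. N is the centroid of triangle BWK ⇒ N = (1/3, 1/3)
3. V is where the line through W parallel to YN meets line NK ⇒ V = (3/4, 3/4)
V = N + t·(K−N) with t = -5/4, so NV:VK = t:(1−t) = -5/4:9/4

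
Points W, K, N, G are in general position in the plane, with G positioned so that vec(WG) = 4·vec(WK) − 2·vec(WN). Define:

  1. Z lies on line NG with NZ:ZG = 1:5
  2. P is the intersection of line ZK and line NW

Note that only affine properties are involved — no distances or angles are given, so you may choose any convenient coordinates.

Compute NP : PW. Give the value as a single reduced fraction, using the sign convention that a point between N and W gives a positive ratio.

Assign W = (0, 0), K = (1, 0), N = (0, 1), G = (4, -2) — the answer is frame-independent, so this choice is without loss of generality.
1. Z lies on line NG with NZ:ZG = 1:5 ⇒ Z = (2/3, 1/2)
2. P is the intersection of line ZK and line NW ⇒ P = (0, 3/2)
P = N + t·(W−N) with t = -1/2, so NP:PW = t:(1−t) = -1/2:3/2

NP:PW = -1/3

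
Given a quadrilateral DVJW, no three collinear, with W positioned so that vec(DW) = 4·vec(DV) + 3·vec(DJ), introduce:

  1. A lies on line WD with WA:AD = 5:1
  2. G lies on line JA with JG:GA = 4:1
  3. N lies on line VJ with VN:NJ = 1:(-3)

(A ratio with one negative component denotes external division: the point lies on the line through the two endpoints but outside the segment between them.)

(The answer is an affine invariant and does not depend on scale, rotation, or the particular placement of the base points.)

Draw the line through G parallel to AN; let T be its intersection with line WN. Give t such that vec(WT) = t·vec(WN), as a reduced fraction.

t = 328/325

Assign D = (0, 0), V = (1, 0), J = (0, 1), W = (4, 3) — the answer is frame-independent, so this choice is without loss of generality.
1. A lies on line WD with WA:AD = 5:1 ⇒ A = (2/3, 1/2)
2. G lies on line JA with JG:GA = 4:1 ⇒ G = (8/15, 3/5)
3. N lies on line VJ with VN:NJ = 1:(-3) ⇒ N = (3/2, -1/2)
through G parallel to AN: direction (5/6, -1); meets WN at T = (96/65, -173/325)
T = W + t·(N−W) with t = 328/325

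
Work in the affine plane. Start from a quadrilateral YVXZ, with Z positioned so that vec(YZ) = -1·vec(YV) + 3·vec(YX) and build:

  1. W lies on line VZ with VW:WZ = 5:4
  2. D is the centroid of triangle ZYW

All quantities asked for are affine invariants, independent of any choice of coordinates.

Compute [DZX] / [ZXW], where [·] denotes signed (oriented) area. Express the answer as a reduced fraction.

[DZX]:[ZXW] = -5/12

Set Y = (0, 0), V = (1, 0), X = (0, 1), Z = (-1, 3); any affine frame gives the same invariant.
1. W lies on line VZ with VW:WZ = 5:4 ⇒ W = (-1/9, 5/3)
2. D is the centroid of triangle ZYW ⇒ D = (-10/27, 14/9)
2·[DZX] = -5/27, 2·[ZXW] = 4/9
[DZX]:[ZXW] = -5/27:4/9 = -5/12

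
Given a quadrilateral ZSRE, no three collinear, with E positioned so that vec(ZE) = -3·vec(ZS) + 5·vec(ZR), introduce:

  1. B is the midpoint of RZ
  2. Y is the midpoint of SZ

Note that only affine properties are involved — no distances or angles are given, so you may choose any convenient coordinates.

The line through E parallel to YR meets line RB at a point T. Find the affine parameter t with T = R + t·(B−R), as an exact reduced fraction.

t = 4

Choose coordinates Z = (0, 0), S = (1, 0), R = (0, 1), E = (-3, 5).
1. B is the midpoint of RZ ⇒ B = (0, 1/2)
2. Y is the midpoint of SZ ⇒ Y = (1/2, 0)
through E parallel to YR: direction (-1/2, 1); meets RB at T = (0, -1)
T = R + t·(B−R) with t = 4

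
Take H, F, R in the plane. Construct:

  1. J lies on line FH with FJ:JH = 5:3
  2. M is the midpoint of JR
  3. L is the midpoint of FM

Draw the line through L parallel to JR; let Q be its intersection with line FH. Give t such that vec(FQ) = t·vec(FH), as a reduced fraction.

t = 5/16

Choose coordinates H = (0, 0), F = (1, 0), R = (0, 1).
1. J lies on line FH with FJ:JH = 5:3 ⇒ J = (3/8, 0)
2. M is the midpoint of JR ⇒ M = (3/16, 1/2)
3. L is the midpoint of FM ⇒ L = (19/32, 1/4)
through L parallel to JR: direction (-3/8, 1); meets FH at Q = (11/16, 0)
Q = F + t·(H−F) with t = 5/16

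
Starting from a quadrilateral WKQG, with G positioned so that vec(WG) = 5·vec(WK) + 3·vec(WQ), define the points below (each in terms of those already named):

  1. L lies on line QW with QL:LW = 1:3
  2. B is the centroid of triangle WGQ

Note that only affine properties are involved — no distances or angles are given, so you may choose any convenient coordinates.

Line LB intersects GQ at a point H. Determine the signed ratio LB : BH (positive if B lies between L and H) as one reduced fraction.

LB:BH = -1/4

Work in coordinates with W = (0, 0), K = (1, 0), Q = (0, 1), G = (5, 3).
1. L lies on line QW with QL:LW = 1:3 ⇒ L = (0, 3/4)
2. B is the centroid of triangle WGQ ⇒ B = (5/3, 4/3)
line LB meets GQ at H = (-5, -1)
B = L + t·(H−L) with t = -1/3, so LB:BH = -1/3:4/3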